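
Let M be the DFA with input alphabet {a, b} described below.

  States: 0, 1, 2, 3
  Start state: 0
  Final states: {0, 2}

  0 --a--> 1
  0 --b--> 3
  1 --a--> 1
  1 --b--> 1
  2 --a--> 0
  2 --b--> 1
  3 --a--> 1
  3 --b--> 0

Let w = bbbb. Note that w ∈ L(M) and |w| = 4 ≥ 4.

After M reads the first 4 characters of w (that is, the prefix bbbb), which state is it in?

State sequence: 0 -b-> 3 -b-> 0 -b-> 3 -b-> 0

After reading 4 characters, M is in state 0.

0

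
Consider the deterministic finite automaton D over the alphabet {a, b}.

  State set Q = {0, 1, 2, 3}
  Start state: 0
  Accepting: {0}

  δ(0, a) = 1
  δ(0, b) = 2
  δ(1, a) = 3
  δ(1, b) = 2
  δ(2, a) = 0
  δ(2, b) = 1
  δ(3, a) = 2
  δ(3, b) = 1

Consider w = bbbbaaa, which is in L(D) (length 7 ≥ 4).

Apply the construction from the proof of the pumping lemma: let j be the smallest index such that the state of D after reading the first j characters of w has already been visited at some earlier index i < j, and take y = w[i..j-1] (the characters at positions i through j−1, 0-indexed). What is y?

bb

State sequence: 0 -b-> 2 -b-> 1 -b-> 2 -b-> 1 -a-> 3 -a-> 2 -a-> 0
First repeat at step 3: 2 was already visited.

So i = 1, j = 3, giving x = w[0:1] = b, y = w[1:3] = bb, z = w[3:7] = baaa.
Check: |xy| = 3 ≤ 4 and |y| = 2 ≥ 1. Reading y takes D from 2 back to 2, so every xyⁱz is accepted.
With |Q| = 4, pigeonhole forces a state repeat no later than step 4; the substring read between the first and second visits to that state can be pumped.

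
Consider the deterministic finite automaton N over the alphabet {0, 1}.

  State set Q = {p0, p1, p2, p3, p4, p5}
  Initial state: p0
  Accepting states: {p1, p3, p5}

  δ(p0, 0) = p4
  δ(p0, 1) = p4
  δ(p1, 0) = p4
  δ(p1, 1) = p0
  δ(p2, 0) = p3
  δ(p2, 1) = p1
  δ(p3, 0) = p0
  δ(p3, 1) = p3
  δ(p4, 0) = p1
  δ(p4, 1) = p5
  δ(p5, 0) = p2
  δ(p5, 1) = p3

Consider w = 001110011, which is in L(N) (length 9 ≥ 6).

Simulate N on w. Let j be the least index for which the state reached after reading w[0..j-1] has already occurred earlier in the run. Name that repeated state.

p0

State sequence: p0 -0-> p4 -0-> p1 -1-> p0 -1-> p4 -1-> p5 -0-> p2 -0-> p3 -1-> p3 -1-> p3
First repeat at step 3: p0 was already visited.

The earliest repeat is at step j = 3: N is in p0, which it already visited at step i = 0.
Pumping length from the standard proof: p = 6 (the number of states). The repeated state found above gives |xy| = j ≤ 6 and |y| = j − i ≥ 1.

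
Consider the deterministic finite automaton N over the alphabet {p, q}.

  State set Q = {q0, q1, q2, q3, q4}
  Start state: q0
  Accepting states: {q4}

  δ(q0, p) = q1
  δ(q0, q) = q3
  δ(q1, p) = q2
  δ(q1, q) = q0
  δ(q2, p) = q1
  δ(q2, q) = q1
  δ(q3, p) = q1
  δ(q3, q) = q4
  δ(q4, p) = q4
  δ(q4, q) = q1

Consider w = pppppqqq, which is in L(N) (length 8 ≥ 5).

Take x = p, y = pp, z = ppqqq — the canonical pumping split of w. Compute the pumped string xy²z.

pppppppqqq

xy^2z = p·pp·pp·ppqqq = pppppppqqq.
Reading y = pp takes N from q1 back to q1, so after x·y·y the machine is still in q1, and z then leads to the accepting state q4. Hence pppppppqqq ∈ L(N).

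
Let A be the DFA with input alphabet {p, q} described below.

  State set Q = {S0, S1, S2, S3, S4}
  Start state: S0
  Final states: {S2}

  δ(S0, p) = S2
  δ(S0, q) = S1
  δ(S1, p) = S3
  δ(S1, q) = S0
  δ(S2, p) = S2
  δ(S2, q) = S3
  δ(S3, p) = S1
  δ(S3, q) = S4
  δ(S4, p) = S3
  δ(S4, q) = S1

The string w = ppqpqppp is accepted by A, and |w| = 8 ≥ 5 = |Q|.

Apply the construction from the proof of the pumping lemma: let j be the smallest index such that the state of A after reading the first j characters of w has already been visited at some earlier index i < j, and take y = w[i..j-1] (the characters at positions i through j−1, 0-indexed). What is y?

p

Run of A on w = p p q p q p p p:
  step 0: S0  (start)
  step 1: S2  (read p: S0→S2)
  step 2: S2  (read p: S2→S2)   ← first repeat (S2 seen earlier)
  step 3: S3  (read q: S2→S3)
  step 4: S1  (read p: S3→S1)
  step 5: S0  (read q: S1→S0)
  step 6: S2  (read p: S0→S2)
  step 7: S2  (read p: S2→S2)
  step 8: S2  (read p: S2→S2)

So i = 1, j = 2, giving x = w[0:1] = p, y = w[1:2] = p, z = w[2:8] = qpqppp.
Check: |xy| = 2 ≤ 5 and |y| = 1 ≥ 1. Reading y takes A from S2 back to S2, so every xyⁱz is accepted.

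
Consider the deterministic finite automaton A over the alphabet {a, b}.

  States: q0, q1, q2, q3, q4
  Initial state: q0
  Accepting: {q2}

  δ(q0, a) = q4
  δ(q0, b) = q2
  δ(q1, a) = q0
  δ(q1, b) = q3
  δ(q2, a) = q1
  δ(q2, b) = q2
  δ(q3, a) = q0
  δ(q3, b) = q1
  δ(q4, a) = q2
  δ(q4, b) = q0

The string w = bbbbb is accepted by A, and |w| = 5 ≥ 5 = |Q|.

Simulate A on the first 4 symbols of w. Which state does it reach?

q2

Run of A on the first 4 characters of w = b b b b:
  step 0: q0  (start)
  step 1: q2  (read b: q0→q2)
  step 2: q2  (read b: q2→q2)
  step 3: q2  (read b: q2→q2)
  step 4: q2  (read b: q2→q2)

After reading 4 characters, A is in state q2.
(This kind of state-tracing is the core of the pumping-lemma construction: with 5 states, pigeonhole forces a repeat within the first 5 steps.)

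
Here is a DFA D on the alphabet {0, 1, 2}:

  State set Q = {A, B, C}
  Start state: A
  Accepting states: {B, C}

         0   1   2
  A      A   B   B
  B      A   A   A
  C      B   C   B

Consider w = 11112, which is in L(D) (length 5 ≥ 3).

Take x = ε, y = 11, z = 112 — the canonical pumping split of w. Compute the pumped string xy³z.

xy^3z = ε·11·11·11·112 = 111111112.
Reading y = 11 takes D from A back to A, so after x·y·y·y the machine is still in A, and z then leads to the accepting state B. Hence 111111112 ∈ L(D).

111111112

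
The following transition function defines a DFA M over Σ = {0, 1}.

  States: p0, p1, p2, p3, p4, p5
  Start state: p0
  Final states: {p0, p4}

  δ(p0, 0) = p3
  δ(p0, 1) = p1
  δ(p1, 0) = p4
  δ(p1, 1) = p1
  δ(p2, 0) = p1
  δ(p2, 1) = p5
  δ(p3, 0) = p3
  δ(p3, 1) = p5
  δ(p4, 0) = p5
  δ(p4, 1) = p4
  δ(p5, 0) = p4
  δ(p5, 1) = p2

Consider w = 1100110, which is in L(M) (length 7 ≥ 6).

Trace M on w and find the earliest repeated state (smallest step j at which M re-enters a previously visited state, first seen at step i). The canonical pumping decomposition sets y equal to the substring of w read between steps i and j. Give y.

1

State sequence: p0 -1-> p1 -1-> p1 -0-> p4 -0-> p5 -1-> p2 -1-> p5 -0-> p4
First repeat at step 2: p1 was already visited.

So i = 1, j = 2, giving x = w[0:1] = 1, y = w[1:2] = 1, z = w[2:7] = 00110.
Check: |xy| = 2 ≤ 6 and |y| = 1 ≥ 1. Reading y takes M from p1 back to p1, so every xyⁱz is accepted.
With |Q| = 6, pigeonhole forces a state repeat no later than step 6; the substring read between the first and second visits to that state can be pumped.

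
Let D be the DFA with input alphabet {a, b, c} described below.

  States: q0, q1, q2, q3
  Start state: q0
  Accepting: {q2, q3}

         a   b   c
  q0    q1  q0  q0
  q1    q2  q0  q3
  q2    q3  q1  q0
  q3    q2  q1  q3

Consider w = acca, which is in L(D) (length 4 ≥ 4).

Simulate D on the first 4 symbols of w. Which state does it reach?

q2

State sequence: q0 -a-> q1 -c-> q3 -c-> q3 -a-> q2

After reading 4 characters, D is in state q2.
(This kind of state-tracing is the core of the pumping-lemma construction: with 4 states, pigeonhole forces a repeat within the first 4 steps.)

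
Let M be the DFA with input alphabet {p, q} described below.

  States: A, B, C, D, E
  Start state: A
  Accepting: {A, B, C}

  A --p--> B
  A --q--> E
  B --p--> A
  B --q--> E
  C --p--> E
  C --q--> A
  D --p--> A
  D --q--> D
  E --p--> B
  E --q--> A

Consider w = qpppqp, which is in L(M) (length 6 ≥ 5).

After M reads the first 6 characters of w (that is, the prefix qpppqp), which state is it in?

State sequence: A -q-> E -p-> B -p-> A -p-> B -q-> E -p-> B

After reading 6 characters, M is in state B.

B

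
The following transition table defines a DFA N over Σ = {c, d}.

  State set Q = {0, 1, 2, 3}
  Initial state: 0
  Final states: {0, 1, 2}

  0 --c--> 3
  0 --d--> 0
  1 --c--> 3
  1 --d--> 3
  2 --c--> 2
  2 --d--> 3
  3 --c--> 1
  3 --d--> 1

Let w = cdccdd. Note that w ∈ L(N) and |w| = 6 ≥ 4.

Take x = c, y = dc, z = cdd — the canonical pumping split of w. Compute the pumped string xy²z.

cdcdccdd

xy^2z = c·dc·dc·cdd = cdcdccdd.
Reading y = dc takes N from 3 back to 3, so after x·y·y the machine is still in 3, and z then leads to the accepting state 1. Hence cdcdccdd ∈ L(N).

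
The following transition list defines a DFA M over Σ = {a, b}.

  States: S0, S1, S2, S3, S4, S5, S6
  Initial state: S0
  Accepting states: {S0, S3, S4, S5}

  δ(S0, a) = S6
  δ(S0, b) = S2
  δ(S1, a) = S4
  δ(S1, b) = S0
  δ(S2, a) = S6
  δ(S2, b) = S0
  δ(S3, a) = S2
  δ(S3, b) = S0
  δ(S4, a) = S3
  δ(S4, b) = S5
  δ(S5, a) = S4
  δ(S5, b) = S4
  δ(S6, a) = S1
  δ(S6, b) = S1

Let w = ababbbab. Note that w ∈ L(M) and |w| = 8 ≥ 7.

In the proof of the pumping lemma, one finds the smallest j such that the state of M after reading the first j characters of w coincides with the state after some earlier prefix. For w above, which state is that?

S4

State sequence: S0 -a-> S6 -b-> S1 -a-> S4 -b-> S5 -b-> S4 -b-> S5 -a-> S4 -b-> S5
First repeat at step 5: S4 was already visited.

The earliest repeat is at step j = 5: M is in S4, which it already visited at step i = 3.
The DFA has 7 states, so the proof of the pumping lemma guarantees a repeated state among the first 7+1 visited; the segment between the two visits is the pumpable y.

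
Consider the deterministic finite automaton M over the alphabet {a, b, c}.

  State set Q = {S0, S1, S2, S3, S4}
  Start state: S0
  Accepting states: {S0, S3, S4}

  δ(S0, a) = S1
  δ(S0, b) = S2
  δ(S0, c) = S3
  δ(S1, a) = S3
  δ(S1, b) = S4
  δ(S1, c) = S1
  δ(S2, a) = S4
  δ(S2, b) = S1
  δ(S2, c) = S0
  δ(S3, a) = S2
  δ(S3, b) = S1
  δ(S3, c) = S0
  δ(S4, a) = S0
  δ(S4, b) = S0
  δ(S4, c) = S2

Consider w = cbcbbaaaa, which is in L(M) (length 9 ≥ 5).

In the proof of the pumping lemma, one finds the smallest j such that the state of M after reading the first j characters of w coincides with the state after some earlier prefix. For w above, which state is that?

S1

State sequence: S0 -c-> S3 -b-> S1 -c-> S1 -b-> S4 -b-> S0 -a-> S1 -a-> S3 -a-> S2 -a-> S4
First repeat at step 3: S1 was already visited.

The earliest repeat is at step j = 3: M is in S1, which it already visited at step i = 2.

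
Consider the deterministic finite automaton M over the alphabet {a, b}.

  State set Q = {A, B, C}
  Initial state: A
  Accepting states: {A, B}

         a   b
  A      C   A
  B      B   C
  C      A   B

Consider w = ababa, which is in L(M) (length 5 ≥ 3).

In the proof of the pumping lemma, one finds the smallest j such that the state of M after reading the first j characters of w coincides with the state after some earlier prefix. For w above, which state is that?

Run of M on w = a b a b a:
  step 0: A  (start)
  step 1: C  (read a: A→C)
  step 2: B  (read b: C→B)
  step 3: B  (read a: B→B)   ← first repeat (B seen earlier)
  step 4: C  (read b: B→C)
  step 5: A  (read a: C→A)

The earliest repeat is at step j = 3: M is in B, which it already visited at step i = 2.
Pumping length from the standard proof: p = 3 (the number of states). The repeated state found above gives |xy| = j ≤ 3 and |y| = j − i ≥ 1.

B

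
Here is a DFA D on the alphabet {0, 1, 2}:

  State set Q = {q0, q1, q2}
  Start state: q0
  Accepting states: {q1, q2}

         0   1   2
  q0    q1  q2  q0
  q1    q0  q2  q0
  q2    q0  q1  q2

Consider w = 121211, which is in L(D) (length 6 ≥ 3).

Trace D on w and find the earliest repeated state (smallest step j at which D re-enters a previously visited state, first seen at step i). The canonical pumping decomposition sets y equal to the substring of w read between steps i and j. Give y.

2

Run of D on w = 1 2 1 2 1 1:
  step 0: q0  (start)
  step 1: q2  (read 1: q0→q2)
  step 2: q2  (read 2: q2→q2)   ← first repeat (q2 seen earlier)
  step 3: q1  (read 1: q2→q1)
  step 4: q0  (read 2: q1→q0)
  step 5: q2  (read 1: q0→q2)
  step 6: q1  (read 1: q2→q1)

So i = 1, j = 2, giving x = w[0:1] = 1, y = w[1:2] = 2, z = w[2:6] = 1211.
Check: |xy| = 2 ≤ 3 and |y| = 1 ≥ 1. Reading y takes D from q2 back to q2, so every xyⁱz is accepted.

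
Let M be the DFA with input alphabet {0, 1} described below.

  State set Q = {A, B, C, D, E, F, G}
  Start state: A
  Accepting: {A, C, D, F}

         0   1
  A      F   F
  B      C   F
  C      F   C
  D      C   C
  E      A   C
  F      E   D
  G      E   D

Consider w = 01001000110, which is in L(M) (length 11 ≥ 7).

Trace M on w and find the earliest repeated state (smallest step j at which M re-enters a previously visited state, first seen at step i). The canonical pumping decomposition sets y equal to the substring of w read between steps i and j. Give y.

State sequence: A -0-> F -1-> D -0-> C -0-> F -1-> D -0-> C -0-> F -0-> E -1-> C -1-> C -0-> F
First repeat at step 4: F was already visited.

So i = 1, j = 4, giving x = w[0:1] = 0, y = w[1:4] = 100, z = w[4:11] = 1000110.
Check: |xy| = 4 ≤ 7 and |y| = 3 ≥ 1. Reading y takes M from F back to F, so every xyⁱz is accepted.
Pumping length from the standard proof: p = 7 (the number of states). The repeated state found above gives |xy| = j ≤ 7 and |y| = j − i ≥ 1.

100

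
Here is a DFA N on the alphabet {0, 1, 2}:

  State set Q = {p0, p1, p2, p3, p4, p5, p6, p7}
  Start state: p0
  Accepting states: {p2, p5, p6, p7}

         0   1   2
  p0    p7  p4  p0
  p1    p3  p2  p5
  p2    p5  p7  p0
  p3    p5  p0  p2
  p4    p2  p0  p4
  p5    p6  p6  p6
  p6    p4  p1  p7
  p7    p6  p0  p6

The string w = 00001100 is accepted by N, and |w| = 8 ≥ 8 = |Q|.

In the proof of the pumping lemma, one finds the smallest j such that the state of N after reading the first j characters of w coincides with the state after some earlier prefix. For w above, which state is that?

p7

State sequence: p0 -0-> p7 -0-> p6 -0-> p4 -0-> p2 -1-> p7 -1-> p0 -0-> p7 -0-> p6
First repeat at step 5: p7 was already visited.

The earliest repeat is at step j = 5: N is in p7, which it already visited at step i = 1.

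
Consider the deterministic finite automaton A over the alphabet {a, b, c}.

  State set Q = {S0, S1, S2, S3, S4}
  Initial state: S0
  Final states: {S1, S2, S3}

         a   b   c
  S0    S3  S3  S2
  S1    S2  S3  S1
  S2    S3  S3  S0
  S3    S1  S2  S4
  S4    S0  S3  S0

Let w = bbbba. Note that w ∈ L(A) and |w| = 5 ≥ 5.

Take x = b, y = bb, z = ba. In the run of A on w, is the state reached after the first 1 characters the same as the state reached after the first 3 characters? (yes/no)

yes

Run of A on the first 3 characters of w = b b b:
  step 0: S0  (start)
  step 1: S3  (read b: S0→S3)
  step 2: S2  (read b: S3→S2)
  step 3: S3  (read b: S2→S3)

After x (step 1): S3. After xy (step 3): S3.
They match, so y = bb drives A around a cycle from S3 back to itself; pumping y any number of times keeps A in S3 before reading z, and xyⁱz ∈ L(A) for every i ≥ 0.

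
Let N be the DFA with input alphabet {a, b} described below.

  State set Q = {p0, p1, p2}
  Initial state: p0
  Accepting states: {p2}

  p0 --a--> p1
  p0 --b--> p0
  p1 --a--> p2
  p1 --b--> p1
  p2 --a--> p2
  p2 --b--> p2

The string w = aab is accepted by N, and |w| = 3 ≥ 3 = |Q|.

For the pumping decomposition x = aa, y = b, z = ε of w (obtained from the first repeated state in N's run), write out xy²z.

xy^2z = aa·b·b·ε = aabb.
Reading y = b takes N from p2 back to p2, so after x·y·y the machine is still in p2, and z then leads to the accepting state p2. Hence aabb ∈ L(N).

aabb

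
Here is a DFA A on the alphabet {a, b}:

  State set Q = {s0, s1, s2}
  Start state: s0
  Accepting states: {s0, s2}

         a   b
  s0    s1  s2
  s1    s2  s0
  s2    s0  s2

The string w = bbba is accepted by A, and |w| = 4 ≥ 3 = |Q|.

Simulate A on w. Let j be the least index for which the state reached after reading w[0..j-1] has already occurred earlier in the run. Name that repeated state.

s2

State sequence: s0 -b-> s2 -b-> s2 -b-> s2 -a-> s0
First repeat at step 2: s2 was already visited.

The earliest repeat is at step j = 2: A is in s2, which it already visited at step i = 1.
Pumping length from the standard proof: p = 3 (the number of states). The repeated state found above gives |xy| = j ≤ 3 and |y| = j − i ≥ 1.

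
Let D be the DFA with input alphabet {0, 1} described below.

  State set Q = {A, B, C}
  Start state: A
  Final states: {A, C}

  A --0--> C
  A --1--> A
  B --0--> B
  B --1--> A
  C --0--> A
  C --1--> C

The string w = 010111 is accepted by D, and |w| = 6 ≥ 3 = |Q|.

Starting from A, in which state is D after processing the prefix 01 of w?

C

State sequence: A -0-> C -1-> C

After reading 2 characters, D is in state C.
(This kind of state-tracing is the core of the pumping-lemma construction: with 3 states, pigeonhole forces a repeat within the first 3 steps.)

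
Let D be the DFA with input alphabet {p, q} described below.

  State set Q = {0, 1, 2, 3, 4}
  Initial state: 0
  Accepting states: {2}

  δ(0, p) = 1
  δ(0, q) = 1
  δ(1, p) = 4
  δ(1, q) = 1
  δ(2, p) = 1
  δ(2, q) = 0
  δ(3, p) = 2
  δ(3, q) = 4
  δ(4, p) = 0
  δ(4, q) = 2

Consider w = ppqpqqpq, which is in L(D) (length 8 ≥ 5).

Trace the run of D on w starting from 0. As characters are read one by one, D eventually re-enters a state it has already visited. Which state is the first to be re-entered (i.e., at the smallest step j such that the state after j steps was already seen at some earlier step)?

State sequence: 0 -p-> 1 -p-> 4 -q-> 2 -p-> 1 -q-> 1 -q-> 1 -p-> 4 -q-> 2
First repeat at step 4: 1 was already visited.

The earliest repeat is at step j = 4: D is in 1, which it already visited at step i = 1.
The DFA has 5 states, so the proof of the pumping lemma guarantees a repeated state among the first 5+1 visited; the segment between the two visits is the pumpable y.

1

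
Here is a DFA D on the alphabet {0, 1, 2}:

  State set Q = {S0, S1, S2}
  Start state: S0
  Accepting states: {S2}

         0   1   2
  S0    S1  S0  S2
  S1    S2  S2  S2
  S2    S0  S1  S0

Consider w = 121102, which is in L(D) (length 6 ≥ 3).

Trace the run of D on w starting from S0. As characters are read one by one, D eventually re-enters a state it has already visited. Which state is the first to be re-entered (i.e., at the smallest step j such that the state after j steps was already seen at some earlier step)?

State sequence: S0 -1-> S0 -2-> S2 -1-> S1 -1-> S2 -0-> S0 -2-> S2
First repeat at step 1: S0 was already visited.

The earliest repeat is at step j = 1: D is in S0, which it already visited at step i = 0.

S0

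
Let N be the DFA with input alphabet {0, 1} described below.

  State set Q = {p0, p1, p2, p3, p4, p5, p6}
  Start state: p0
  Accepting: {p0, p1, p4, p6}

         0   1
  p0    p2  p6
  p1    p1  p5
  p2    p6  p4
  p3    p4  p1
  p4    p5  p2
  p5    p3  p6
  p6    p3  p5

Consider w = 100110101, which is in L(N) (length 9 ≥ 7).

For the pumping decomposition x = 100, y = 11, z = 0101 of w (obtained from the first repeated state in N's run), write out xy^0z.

1000101

xy⁰z = xz = 100·0101 = 1000101.
Reading y = 11 takes N from p4 back to p4, so after x the machine is still in p4, and z then leads to the accepting state p1. Hence 1000101 ∈ L(N).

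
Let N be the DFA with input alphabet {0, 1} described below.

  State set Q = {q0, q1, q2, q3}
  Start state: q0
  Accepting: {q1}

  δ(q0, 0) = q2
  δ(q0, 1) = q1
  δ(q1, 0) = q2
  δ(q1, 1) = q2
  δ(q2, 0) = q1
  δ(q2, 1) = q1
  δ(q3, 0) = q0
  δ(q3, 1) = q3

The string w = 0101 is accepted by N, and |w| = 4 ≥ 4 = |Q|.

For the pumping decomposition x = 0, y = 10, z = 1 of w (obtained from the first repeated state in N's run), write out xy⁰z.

01

xy⁰z = xz = 0·1 = 01.
Reading y = 10 takes N from q2 back to q2, so after x the machine is still in q2, and z then leads to the accepting state q1. Hence 01 ∈ L(N).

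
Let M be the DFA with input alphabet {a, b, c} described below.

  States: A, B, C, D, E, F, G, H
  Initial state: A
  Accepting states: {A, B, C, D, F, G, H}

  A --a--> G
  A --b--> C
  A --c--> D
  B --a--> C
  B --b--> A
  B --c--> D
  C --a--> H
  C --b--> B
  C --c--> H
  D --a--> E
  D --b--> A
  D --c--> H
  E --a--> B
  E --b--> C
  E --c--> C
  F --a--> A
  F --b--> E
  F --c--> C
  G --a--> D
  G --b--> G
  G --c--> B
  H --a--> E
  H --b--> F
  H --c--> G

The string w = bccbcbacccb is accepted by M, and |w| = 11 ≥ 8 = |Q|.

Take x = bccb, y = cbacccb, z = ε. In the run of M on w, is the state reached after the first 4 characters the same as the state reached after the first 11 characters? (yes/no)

State sequence: A -b-> C -c-> H -c-> G -b-> G -c-> B -b-> A -a-> G -c-> B -c-> D -c-> H -b-> F

After x (step 4): G. After xy (step 11): F.
They differ (G ≠ F), so y is not a cycle from the state after x; this split is not the one the pumping-lemma construction produces, and pumping y need not keep the string in L(M).

no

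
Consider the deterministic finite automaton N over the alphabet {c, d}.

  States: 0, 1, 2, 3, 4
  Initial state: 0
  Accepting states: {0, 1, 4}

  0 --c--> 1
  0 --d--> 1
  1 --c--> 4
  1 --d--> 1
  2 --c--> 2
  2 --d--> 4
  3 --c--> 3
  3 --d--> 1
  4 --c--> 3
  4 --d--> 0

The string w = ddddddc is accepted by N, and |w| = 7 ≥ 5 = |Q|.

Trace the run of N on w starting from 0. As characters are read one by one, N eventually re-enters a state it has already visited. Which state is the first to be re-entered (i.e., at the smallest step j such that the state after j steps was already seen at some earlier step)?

1

Run of N on w = d d d d d d c:
  step 0: 0  (start)
  step 1: 1  (read d: 0→1)
  step 2: 1  (read d: 1→1)   ← first repeat (1 seen earlier)
  step 3: 1  (read d: 1→1)
  step 4: 1  (read d: 1→1)
  step 5: 1  (read d: 1→1)
  step 6: 1  (read d: 1→1)
  step 7: 4  (read c: 1→4)

The earliest repeat is at step j = 2: N is in 1, which it already visited at step i = 1.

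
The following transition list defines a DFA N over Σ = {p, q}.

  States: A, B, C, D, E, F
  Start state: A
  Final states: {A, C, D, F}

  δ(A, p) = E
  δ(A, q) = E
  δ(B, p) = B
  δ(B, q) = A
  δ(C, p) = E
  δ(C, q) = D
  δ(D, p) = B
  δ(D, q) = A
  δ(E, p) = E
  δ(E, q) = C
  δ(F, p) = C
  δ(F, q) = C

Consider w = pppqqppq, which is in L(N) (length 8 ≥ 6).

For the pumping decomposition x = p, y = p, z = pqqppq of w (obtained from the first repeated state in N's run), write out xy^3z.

pppppqqppq

xy^3z = p·p·p·p·pqqppq = pppppqqppq.
Reading y = p takes N from E back to E, so after x·y·y·y the machine is still in E, and z then leads to the accepting state A. Hence pppppqqppq ∈ L(N).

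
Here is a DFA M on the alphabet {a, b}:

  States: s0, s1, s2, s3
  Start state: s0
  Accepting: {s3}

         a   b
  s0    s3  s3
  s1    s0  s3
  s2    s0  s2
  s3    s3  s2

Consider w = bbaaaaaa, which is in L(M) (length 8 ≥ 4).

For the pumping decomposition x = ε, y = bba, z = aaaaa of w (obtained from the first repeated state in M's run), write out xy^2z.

xy^2z = ε·bba·bba·aaaaa = bbabbaaaaaa.
Reading y = bba takes M from s0 back to s0, so after x·y·y the machine is still in s0, and z then leads to the accepting state s3. Hence bbabbaaaaaa ∈ L(M).

bbabbaaaaaa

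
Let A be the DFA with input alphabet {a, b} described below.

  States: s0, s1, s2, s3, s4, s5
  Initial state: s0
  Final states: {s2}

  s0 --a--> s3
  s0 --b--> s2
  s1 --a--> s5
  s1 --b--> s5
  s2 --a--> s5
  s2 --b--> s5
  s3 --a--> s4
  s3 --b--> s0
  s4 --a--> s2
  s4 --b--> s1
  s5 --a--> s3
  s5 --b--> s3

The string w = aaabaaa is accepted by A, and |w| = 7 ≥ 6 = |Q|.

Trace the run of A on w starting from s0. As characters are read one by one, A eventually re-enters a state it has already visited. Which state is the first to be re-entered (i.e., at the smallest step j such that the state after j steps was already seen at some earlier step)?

s3

State sequence: s0 -a-> s3 -a-> s4 -a-> s2 -b-> s5 -a-> s3 -a-> s4 -a-> s2
First repeat at step 5: s3 was already visited.

The earliest repeat is at step j = 5: A is in s3, which it already visited at step i = 1.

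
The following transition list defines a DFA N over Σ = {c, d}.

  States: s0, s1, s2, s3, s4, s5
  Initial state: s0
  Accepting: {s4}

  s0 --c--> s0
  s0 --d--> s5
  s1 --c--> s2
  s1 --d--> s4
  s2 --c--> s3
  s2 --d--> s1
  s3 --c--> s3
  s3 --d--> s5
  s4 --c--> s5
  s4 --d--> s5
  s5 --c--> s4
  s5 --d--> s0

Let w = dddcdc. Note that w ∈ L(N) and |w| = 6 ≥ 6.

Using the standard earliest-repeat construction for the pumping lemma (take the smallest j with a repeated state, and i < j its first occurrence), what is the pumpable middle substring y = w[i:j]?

dd

Run of N on w = d d d c d c:
  step 0: s0  (start)
  step 1: s5  (read d: s0→s5)
  step 2: s0  (read d: s5→s0)   ← first repeat (s0 seen earlier)
  step 3: s5  (read d: s0→s5)
  step 4: s4  (read c: s5→s4)
  step 5: s5  (read d: s4→s5)
  step 6: s4  (read c: s5→s4)

So i = 0, j = 2, giving x = w[0:0] = ε, y = w[0:2] = dd, z = w[2:6] = dcdc.
Check: |xy| = 2 ≤ 6 and |y| = 2 ≥ 1. Reading y takes N from s0 back to s0, so every xyⁱz is accepted.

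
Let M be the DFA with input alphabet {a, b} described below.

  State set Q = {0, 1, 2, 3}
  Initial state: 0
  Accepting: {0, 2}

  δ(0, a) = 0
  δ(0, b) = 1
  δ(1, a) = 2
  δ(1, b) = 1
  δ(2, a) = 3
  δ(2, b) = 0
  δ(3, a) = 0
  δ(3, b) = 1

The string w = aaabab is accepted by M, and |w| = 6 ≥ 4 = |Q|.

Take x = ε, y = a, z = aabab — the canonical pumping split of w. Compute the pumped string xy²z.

xy^2z = ε·a·a·aabab = aaaabab.
Reading y = a takes M from 0 back to 0, so after x·y·y the machine is still in 0, and z then leads to the accepting state 0. Hence aaaabab ∈ L(M).

aaaabab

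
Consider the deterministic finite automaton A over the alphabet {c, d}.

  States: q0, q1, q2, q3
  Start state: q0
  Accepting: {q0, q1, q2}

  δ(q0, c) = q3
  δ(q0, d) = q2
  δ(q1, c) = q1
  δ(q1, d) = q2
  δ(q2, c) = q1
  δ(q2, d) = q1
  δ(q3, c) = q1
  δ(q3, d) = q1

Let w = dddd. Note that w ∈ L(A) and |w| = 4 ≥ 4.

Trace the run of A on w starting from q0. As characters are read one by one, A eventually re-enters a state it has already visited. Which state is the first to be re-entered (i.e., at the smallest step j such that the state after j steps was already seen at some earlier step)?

q2

State sequence: q0 -d-> q2 -d-> q1 -d-> q2 -d-> q1
First repeat at step 3: q2 was already visited.

The earliest repeat is at step j = 3: A is in q2, which it already visited at step i = 1.
With |Q| = 4, pigeonhole forces a state repeat no later than step 4; the substring read between the first and second visits to that state can be pumped.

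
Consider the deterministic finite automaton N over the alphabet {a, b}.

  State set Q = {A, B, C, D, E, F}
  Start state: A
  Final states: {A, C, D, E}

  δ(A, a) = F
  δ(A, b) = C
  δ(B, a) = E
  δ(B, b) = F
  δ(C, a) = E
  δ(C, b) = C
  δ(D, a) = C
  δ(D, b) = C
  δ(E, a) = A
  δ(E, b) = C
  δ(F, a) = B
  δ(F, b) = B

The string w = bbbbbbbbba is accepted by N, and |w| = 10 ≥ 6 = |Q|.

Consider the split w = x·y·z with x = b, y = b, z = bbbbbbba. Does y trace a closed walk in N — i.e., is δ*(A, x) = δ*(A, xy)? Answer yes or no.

yes

Run of N on the first 2 characters of w = b b:
  step 0: A  (start)
  step 1: C  (read b: A→C)
  step 2: C  (read b: C→C)

After x (step 1): C. After xy (step 2): C.
They match, so y = b drives N around a cycle from C back to itself; pumping y any number of times keeps N in C before reading z, and xyⁱz ∈ L(N) for every i ≥ 0.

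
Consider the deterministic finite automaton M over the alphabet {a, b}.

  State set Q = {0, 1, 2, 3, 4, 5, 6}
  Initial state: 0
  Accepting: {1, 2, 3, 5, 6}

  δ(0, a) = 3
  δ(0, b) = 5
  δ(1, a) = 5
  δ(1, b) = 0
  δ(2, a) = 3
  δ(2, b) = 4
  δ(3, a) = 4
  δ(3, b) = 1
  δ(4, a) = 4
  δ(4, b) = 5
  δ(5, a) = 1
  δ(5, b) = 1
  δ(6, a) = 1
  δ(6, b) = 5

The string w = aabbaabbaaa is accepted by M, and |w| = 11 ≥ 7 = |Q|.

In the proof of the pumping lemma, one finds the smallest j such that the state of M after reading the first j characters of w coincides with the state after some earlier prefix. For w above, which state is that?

Run of M on w = a a b b a a b b a a a:
  step 0: 0  (start)
  step 1: 3  (read a: 0→3)
  step 2: 4  (read a: 3→4)
  step 3: 5  (read b: 4→5)
  step 4: 1  (read b: 5→1)
  step 5: 5  (read a: 1→5)   ← first repeat (5 seen earlier)
  step 6: 1  (read a: 5→1)
  step 7: 0  (read b: 1→0)
  step 8: 5  (read b: 0→5)
  step 9: 1  (read a: 5→1)
  step 10: 5  (read a: 1→5)
  step 11: 1  (read a: 5→1)

The earliest repeat is at step j = 5: M is in 5, which it already visited at step i = 3.

5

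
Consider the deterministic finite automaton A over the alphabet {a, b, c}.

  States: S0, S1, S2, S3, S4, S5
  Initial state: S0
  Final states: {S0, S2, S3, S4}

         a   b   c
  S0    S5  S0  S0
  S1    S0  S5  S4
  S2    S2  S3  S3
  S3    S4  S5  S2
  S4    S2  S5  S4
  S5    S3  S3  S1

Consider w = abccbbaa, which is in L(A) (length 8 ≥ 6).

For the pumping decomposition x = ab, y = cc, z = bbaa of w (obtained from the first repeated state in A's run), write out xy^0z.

abbbaa

xy⁰z = xz = ab·bbaa = abbbaa.
Reading y = cc takes A from S3 back to S3, so after x the machine is still in S3, and z then leads to the accepting state S2. Hence abbbaa ∈ L(A).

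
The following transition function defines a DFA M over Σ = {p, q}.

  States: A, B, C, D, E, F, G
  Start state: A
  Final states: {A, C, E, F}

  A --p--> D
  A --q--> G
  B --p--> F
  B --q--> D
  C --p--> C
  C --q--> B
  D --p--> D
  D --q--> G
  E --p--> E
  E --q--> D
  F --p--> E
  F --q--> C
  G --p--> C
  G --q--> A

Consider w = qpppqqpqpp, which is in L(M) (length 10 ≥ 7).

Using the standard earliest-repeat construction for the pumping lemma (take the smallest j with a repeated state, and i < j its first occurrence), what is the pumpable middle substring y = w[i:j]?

Run of M on w = q p p p q q p q p p:
  step 0: A  (start)
  step 1: G  (read q: A→G)
  step 2: C  (read p: G→C)
  step 3: C  (read p: C→C)   ← first repeat (C seen earlier)
  step 4: C  (read p: C→C)
  step 5: B  (read q: C→B)
  step 6: D  (read q: B→D)
  step 7: D  (read p: D→D)
  step 8: G  (read q: D→G)
  step 9: C  (read p: G→C)
  step 10: C  (read p: C→C)

So i = 2, j = 3, giving x = w[0:2] = qp, y = w[2:3] = p, z = w[3:10] = pqqpqpp.
Check: |xy| = 3 ≤ 7 and |y| = 1 ≥ 1. Reading y takes M from C back to C, so every xyⁱz is accepted.
Pumping length from the standard proof: p = 7 (the number of states). The repeated state found above gives |xy| = j ≤ 7 and |y| = j − i ≥ 1.

p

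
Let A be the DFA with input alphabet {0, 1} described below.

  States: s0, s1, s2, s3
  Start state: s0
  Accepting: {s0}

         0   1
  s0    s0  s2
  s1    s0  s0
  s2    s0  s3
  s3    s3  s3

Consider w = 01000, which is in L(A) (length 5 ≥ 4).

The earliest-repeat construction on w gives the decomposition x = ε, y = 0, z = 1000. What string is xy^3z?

xy^3z = ε·0·0·0·1000 = 0001000.
Reading y = 0 takes A from s0 back to s0, so after x·y·y·y the machine is still in s0, and z then leads to the accepting state s0. Hence 0001000 ∈ L(A).

0001000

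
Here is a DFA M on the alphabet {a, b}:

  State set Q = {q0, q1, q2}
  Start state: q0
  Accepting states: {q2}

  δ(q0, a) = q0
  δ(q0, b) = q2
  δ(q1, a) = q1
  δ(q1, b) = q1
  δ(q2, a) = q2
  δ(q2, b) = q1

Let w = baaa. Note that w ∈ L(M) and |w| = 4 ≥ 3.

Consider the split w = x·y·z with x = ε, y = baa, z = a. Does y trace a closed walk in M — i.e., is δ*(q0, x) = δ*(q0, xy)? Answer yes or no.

no

Run of M on the first 3 characters of w = b a a:
  step 0: q0  (start)
  step 1: q2  (read b: q0→q2)
  step 2: q2  (read a: q2→q2)
  step 3: q2  (read a: q2→q2)

After x (step 0): q0. After xy (step 3): q2.
They differ (q0 ≠ q2), so y is not a cycle from the state after x; this split is not the one the pumping-lemma construction produces, and pumping y need not keep the string in L(M).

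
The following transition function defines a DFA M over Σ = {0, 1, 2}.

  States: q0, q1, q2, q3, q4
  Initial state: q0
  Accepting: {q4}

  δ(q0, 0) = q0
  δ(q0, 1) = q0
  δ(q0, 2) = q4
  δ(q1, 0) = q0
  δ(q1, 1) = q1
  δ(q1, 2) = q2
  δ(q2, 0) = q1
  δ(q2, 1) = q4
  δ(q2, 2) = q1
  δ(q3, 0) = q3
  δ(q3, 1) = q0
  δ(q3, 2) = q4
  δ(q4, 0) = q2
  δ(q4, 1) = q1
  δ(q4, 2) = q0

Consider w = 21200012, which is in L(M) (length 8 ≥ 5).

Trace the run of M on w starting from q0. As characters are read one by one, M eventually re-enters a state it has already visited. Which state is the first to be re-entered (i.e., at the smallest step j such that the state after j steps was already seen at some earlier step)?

Run of M on w = 2 1 2 0 0 0 1 2:
  step 0: q0  (start)
  step 1: q4  (read 2: q0→q4)
  step 2: q1  (read 1: q4→q1)
  step 3: q2  (read 2: q1→q2)
  step 4: q1  (read 0: q2→q1)   ← first repeat (q1 seen earlier)
  step 5: q0  (read 0: q1→q0)
  step 6: q0  (read 0: q0→q0)
  step 7: q0  (read 1: q0→q0)
  step 8: q4  (read 2: q0→q4)

The earliest repeat is at step j = 4: M is in q1, which it already visited at step i = 2.
The DFA has 5 states, so the proof of the pumping lemma guarantees a repeated state among the first 5+1 visited; the segment between the two visits is the pumpable y.

q1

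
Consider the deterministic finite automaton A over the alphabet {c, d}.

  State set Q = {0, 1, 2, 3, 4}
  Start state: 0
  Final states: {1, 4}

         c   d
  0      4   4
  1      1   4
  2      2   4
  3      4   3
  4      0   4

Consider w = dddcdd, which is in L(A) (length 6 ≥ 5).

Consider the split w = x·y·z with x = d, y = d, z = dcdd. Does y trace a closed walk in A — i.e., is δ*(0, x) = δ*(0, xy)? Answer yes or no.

State sequence: 0 -d-> 4 -d-> 4

After x (step 1): 4. After xy (step 2): 4.
They match, so y = d drives A around a cycle from 4 back to itself; pumping y any number of times keeps A in 4 before reading z, and xyⁱz ∈ L(A) for every i ≥ 0.

yes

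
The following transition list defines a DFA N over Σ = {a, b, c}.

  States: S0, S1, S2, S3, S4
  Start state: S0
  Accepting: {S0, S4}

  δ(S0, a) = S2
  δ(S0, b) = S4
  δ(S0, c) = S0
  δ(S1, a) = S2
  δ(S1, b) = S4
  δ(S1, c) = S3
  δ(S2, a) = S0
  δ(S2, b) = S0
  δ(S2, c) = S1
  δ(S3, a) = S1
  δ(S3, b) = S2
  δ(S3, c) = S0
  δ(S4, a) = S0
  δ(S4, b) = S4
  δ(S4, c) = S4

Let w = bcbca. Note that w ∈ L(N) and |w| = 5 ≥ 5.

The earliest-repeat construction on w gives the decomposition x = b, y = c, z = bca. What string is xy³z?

bcccbca

xy^3z = b·c·c·c·bca = bcccbca.
Reading y = c takes N from S4 back to S4, so after x·y·y·y the machine is still in S4, and z then leads to the accepting state S0. Hence bcccbca ∈ L(N).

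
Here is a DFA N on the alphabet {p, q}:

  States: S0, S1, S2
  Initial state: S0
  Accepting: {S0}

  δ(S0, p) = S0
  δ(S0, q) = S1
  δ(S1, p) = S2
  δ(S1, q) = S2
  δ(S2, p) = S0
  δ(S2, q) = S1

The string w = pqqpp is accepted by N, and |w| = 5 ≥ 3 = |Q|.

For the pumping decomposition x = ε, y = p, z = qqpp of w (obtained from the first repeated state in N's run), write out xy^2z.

ppqqpp

xy^2z = ε·p·p·qqpp = ppqqpp.
Reading y = p takes N from S0 back to S0, so after x·y·y the machine is still in S0, and z then leads to the accepting state S0. Hence ppqqpp ∈ L(N).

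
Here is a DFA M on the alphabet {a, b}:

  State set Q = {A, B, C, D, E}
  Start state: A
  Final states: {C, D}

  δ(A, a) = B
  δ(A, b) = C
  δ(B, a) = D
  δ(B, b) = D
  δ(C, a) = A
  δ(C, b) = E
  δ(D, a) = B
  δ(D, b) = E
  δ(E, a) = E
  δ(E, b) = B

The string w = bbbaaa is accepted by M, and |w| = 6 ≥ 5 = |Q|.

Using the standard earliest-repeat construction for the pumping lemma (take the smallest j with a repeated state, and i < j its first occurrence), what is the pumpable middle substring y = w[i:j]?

aa

Run of M on w = b b b a a a:
  step 0: A  (start)
  step 1: C  (read b: A→C)
  step 2: E  (read b: C→E)
  step 3: B  (read b: E→B)
  step 4: D  (read a: B→D)
  step 5: B  (read a: D→B)   ← first repeat (B seen earlier)
  step 6: D  (read a: B→D)

So i = 3, j = 5, giving x = w[0:3] = bbb, y = w[3:5] = aa, z = w[5:6] = a.
Check: |xy| = 5 ≤ 5 and |y| = 2 ≥ 1. Reading y takes M from B back to B, so every xyⁱz is accepted.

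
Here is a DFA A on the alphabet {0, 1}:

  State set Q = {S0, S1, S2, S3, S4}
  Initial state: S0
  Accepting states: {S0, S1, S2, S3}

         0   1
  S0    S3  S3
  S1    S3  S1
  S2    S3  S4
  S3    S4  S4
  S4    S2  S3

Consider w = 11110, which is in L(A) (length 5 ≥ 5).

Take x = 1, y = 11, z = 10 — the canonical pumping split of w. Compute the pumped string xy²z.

xy^2z = 1·11·11·10 = 1111110.
Reading y = 11 takes A from S3 back to S3, so after x·y·y the machine is still in S3, and z then leads to the accepting state S2. Hence 1111110 ∈ L(A).

1111110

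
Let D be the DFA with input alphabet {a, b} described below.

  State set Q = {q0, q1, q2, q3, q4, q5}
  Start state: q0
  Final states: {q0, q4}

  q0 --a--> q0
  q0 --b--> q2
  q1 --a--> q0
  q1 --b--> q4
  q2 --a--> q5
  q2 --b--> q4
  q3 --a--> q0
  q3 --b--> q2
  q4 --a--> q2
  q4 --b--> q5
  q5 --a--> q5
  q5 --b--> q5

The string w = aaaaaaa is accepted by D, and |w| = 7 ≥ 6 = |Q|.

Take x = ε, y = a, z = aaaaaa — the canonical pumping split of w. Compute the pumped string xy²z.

xy^2z = ε·a·a·aaaaaa = aaaaaaaa.
Reading y = a takes D from q0 back to q0, so after x·y·y the machine is still in q0, and z then leads to the accepting state q0. Hence aaaaaaaa ∈ L(D).

aaaaaaaa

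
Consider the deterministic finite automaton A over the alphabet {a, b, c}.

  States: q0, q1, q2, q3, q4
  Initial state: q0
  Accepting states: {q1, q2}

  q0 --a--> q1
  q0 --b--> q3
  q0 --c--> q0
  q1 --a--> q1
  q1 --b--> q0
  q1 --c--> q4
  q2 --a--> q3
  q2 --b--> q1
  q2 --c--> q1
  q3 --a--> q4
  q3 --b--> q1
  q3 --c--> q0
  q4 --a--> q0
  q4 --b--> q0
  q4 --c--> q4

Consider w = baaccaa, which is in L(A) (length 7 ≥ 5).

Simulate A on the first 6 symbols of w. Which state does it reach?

Run of A on the first 6 characters of w = b a a c c a:
  step 0: q0  (start)
  step 1: q3  (read b: q0→q3)
  step 2: q4  (read a: q3→q4)
  step 3: q0  (read a: q4→q0)
  step 4: q0  (read c: q0→q0)
  step 5: q0  (read c: q0→q0)
  step 6: q1  (read a: q0→q1)

After reading 6 characters, A is in state q1.
(This kind of state-tracing is the core of the pumping-lemma construction: with 5 states, pigeonhole forces a repeat within the first 5 steps.)

q1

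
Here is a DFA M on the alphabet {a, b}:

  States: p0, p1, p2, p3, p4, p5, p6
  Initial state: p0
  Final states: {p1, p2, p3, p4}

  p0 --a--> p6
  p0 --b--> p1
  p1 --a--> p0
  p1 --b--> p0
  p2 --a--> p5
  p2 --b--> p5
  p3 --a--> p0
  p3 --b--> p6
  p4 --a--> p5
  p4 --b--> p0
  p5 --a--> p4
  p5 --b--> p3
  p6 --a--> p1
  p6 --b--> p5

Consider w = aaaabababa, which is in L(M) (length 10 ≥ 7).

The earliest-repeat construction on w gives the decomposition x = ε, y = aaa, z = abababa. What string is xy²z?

aaaaaaabababa

xy^2z = ε·aaa·aaa·abababa = aaaaaaabababa.
Reading y = aaa takes M from p0 back to p0, so after x·y·y the machine is still in p0, and z then leads to the accepting state p4. Hence aaaaaaabababa ∈ L(M).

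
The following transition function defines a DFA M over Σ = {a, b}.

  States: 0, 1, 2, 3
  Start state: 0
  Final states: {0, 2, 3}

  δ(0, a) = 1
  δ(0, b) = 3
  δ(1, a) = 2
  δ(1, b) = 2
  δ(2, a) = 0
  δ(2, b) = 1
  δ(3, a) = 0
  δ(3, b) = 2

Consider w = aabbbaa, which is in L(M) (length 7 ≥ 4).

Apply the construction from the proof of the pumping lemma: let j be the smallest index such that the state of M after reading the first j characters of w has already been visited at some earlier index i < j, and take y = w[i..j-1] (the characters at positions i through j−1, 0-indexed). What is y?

ab

State sequence: 0 -a-> 1 -a-> 2 -b-> 1 -b-> 2 -b-> 1 -a-> 2 -a-> 0
First repeat at step 3: 1 was already visited.

So i = 1, j = 3, giving x = w[0:1] = a, y = w[1:3] = ab, z = w[3:7] = bbaa.
Check: |xy| = 3 ≤ 4 and |y| = 2 ≥ 1. Reading y takes M from 1 back to 1, so every xyⁱz is accepted.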